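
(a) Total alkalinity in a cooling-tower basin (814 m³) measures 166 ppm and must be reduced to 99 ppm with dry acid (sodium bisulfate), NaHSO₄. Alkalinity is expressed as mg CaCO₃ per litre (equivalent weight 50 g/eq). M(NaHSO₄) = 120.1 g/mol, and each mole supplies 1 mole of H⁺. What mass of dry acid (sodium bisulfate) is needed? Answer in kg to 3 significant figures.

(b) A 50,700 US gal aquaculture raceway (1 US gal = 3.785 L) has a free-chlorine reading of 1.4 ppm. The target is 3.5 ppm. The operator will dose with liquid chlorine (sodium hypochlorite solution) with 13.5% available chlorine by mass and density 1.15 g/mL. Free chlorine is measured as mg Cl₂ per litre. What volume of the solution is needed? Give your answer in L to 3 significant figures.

(a) Volume: 814 m³ = 814,000 L.
(a) Alkalinity to neutralize: (166 − 99) = 67 mg/L as CaCO₃ × 814,000 L = 54,540 g as CaCO₃.
(a) Equivalents of H⁺ required: 54,540 ÷ 50 g/eq = 1091 eq = 1091 mol NaHSO₄.
(a) Mass of NaHSO₄: 1091 × 120.1 = 131,000 g.

(b) Volume: 50,700 US gal × 3.785 L/gal = 191,900 L.
(b) Chlorine deficit: 3.5 − 1.4 = 2.1 ppm = 2.1 mg/L as Cl₂.
(b) Cl₂ equivalent needed: 2.1 mg/L × 191,900 L = 403,000 mg = 403 g.
(b) Product at 13.5% available chlorine: 403 / 0.135 = 2985 g.
(b) Volume at density 1.15 g/mL: 2985 g ÷ 1.15 g/mL = 2596 mL.

(a) 131 kg; (b) 2.60 L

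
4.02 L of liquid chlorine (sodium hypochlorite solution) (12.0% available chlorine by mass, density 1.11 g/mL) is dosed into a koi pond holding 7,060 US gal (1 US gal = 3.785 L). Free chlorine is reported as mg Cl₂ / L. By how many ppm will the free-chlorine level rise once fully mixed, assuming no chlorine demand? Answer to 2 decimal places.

20.04 ppm

Volume: 7,060 US gal × 3.785 L/gal = 26,722 L.
Mass of solution: 4.02 L × 1000 mL/L × 1.11 g/mL = 4462 g.
Available chlorine delivered: 4462 g × 0.12 = 535.5 g as Cl₂.
Concentration rise: 535.5 g / 26,722 L = 20.04 mg/L = 20.04 ppm.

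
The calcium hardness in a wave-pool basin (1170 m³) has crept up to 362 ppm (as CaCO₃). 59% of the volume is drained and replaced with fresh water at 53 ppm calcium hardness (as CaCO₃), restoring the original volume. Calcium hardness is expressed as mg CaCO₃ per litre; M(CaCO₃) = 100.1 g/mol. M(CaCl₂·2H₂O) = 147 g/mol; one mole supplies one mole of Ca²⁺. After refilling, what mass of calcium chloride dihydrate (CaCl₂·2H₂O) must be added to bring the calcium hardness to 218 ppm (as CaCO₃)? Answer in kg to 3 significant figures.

65.8 kg

Volume: 1170 m³ = 1,170,000 L.
After draining 59% and refilling: 362 × 0.41 + 53 × 0.59 = 179.69 ppm.
Deficit to target: 218 − 179.69 = 38.31 mg/L.
As CaCO₃: 38.31 mg/L × 1,170,000 L = 44,820 g; ÷ 100.1 = 447.8 mol Ca²⁺.
Mass: 447.8 × 147 = 65,820 g.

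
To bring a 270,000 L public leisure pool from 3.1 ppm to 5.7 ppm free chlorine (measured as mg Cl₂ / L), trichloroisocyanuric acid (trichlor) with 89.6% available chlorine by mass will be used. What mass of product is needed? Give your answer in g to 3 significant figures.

Chlorine deficit: 5.7 − 3.1 = 2.6 ppm = 2.6 mg/L as Cl₂.
Cl₂ equivalent needed: 2.6 mg/L × 270,000 L = 702,000 mg = 702 g.
Product at 89.6% available chlorine: 702 / 0.896 = 783.5 g.

783 g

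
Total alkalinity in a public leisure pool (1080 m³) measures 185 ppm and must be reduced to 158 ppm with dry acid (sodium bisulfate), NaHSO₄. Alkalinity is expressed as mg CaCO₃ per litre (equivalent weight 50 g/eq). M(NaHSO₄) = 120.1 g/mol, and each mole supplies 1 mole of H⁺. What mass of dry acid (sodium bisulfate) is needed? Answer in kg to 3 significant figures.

Volume: 1080 m³ = 1,080,000 L.
Alkalinity to neutralize: (185 − 158) = 27 mg/L as CaCO₃ × 1,080,000 L = 29,160 g as CaCO₃.
Equivalents of H⁺ required: 29,160 ÷ 50 g/eq = 583.2 eq = 583.2 mol NaHSO₄.
Mass of NaHSO₄: 583.2 × 120.1 = 70,040 g.

70.0 kg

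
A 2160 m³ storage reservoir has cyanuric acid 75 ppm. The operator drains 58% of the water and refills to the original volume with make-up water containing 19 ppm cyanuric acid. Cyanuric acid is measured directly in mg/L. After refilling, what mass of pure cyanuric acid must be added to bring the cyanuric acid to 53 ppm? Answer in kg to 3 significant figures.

Volume: 2160 m³ = 2,160,000 L.
After draining 58% and refilling: 75 × 0.42 + 19 × 0.58 = 42.52 ppm.
Deficit to target: 53 − 42.52 = 10.48 mg/L.
Mass: 10.48 mg/L × 2,160,000 L = 22,640 g cyanuric acid.

22.6 kg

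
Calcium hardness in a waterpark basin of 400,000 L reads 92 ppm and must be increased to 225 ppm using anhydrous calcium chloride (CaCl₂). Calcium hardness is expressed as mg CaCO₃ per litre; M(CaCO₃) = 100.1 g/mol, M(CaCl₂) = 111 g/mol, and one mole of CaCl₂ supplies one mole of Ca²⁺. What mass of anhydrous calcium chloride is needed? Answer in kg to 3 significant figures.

59.0 kg

Hardness to add: (225 − 92) = 133 mg/L as CaCO₃ × 400,000 L = 53,200 g as CaCO₃.
Moles of Ca²⁺ (1 mol Ca²⁺ ≡ 1 mol CaCO₃): 53,200 / 100.1 g/mol = 531.5 mol.
Mass of CaCl₂: 531.5 × 111 = 58,990 g.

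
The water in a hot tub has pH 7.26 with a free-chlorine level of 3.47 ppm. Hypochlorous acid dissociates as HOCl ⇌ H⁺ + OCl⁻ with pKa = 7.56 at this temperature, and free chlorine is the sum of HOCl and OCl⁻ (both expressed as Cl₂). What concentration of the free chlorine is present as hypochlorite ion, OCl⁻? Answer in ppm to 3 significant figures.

[OCl⁻]/[HOCl] = 10^(pH − pKa) = 10^(7.26 − 7.56) = 10^-0.30 = 0.5012.
Fraction as HOCl = 1 / (1 + 0.5012) = 0.6661.
OCl⁻ = (1 − 0.6661) × 3.47 ppm = 1.158 ppm.

1.16 ppm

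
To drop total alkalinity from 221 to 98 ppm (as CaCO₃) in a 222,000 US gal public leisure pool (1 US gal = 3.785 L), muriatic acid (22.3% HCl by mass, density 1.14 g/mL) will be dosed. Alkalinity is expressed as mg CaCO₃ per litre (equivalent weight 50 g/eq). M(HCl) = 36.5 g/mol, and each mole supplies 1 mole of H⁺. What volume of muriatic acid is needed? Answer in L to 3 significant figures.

Volume: 222,000 US gal × 3.785 L/gal = 840,270 L.
Alkalinity to neutralize: (221 − 98) = 123 mg/L as CaCO₃ × 840,270 L = 103,400 g as CaCO₃.
Equivalents of H⁺ required: 103,400 ÷ 50 g/eq = 2067 eq = 2067 mol HCl.
Mass of HCl: 2067 × 36.5 = 75,450 g.
Mass of 22.3% solution: 75,450 / 0.223 = 338,300 g.
Volume: 338,300 g ÷ 1.14 g/mL = 296,800 mL.

297 L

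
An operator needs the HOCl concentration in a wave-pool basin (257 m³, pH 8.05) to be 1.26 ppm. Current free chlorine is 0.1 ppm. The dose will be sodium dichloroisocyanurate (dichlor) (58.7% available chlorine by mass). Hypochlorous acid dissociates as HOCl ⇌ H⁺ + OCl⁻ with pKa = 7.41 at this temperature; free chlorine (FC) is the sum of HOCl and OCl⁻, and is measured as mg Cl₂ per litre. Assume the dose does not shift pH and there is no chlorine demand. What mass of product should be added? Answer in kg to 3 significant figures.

2.92 kg

Volume: 257 m³ = 257,000 L.
[OCl⁻]/[HOCl] = 10^(pH − pKa) = 10^(8.05 − 7.41) = 4.365; fraction as HOCl = 1/(1 + 4.365) = 0.1864.
Free chlorine required for 1.26 ppm HOCl: 1.26 / 0.1864 = 6.76 ppm.
FC to add: 6.76 − 0.1 = 6.66 mg/L as Cl₂.
Cl₂ equivalent: 6.66 mg/L × 257,000 L = 1712 g.
Product at 58.7% available Cl: 1712 / 0.587 = 2916 g.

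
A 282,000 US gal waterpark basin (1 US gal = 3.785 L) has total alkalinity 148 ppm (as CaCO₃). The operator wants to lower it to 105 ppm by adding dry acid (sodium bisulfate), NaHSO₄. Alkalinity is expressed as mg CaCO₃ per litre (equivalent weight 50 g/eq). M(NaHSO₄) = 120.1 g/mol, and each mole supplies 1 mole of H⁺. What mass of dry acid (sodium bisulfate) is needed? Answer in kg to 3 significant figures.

Volume: 282,000 US gal × 3.785 L/gal = 1,067,370 L.
Alkalinity to neutralize: (148 − 105) = 43 mg/L as CaCO₃ × 1,067,370 L = 45,900 g as CaCO₃.
Equivalents of H⁺ required: 45,900 ÷ 50 g/eq = 917.9 eq = 917.9 mol NaHSO₄.
Mass of NaHSO₄: 917.9 × 120.1 = 110,200 g.

110 kg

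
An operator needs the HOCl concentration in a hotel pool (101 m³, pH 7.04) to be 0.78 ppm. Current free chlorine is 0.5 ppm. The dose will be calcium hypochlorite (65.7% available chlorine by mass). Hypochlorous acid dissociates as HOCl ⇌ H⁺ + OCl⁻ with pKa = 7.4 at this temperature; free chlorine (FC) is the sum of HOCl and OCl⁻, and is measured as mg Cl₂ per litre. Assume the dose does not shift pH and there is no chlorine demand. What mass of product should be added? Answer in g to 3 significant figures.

95.4 g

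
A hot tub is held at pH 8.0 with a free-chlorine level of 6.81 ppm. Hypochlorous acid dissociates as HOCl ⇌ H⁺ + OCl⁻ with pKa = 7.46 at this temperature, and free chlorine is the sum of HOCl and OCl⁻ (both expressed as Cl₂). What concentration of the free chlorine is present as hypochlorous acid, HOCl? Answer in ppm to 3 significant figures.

1.52 ppm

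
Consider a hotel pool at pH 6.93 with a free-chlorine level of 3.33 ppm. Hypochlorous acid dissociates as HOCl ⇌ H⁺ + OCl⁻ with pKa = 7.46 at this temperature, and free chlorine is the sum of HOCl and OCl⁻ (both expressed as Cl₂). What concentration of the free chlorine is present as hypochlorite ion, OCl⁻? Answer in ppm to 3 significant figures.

0.759 ppm

[OCl⁻]/[HOCl] = 10^(pH − pKa) = 10^(6.93 − 7.46) = 10^-0.53 = 0.2951.
Fraction as HOCl = 1 / (1 + 0.2951) = 0.7721.
OCl⁻ = (1 − 0.7721) × 3.33 ppm = 0.7588 ppm.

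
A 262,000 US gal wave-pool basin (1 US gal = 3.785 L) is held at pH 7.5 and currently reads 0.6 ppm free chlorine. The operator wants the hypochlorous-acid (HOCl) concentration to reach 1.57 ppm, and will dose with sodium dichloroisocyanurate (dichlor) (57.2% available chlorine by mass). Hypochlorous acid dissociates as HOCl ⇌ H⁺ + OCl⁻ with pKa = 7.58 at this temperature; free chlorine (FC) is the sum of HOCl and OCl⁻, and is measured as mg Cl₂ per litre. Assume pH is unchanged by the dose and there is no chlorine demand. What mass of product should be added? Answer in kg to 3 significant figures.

3.95 kg

Volume: 262,000 US gal × 3.785 L/gal = 991,670 L.
[OCl⁻]/[HOCl] = 10^(pH − pKa) = 10^(7.5 − 7.58) = 0.8318; fraction as HOCl = 1/(1 + 0.8318) = 0.5459.
Free chlorine required for 1.57 ppm HOCl: 1.57 / 0.5459 = 2.876 ppm.
FC to add: 2.876 − 0.6 = 2.276 mg/L as Cl₂.
Cl₂ equivalent: 2.276 mg/L × 991,670 L = 2257 g.
Product at 57.2% available Cl: 2257 / 0.572 = 3946 g.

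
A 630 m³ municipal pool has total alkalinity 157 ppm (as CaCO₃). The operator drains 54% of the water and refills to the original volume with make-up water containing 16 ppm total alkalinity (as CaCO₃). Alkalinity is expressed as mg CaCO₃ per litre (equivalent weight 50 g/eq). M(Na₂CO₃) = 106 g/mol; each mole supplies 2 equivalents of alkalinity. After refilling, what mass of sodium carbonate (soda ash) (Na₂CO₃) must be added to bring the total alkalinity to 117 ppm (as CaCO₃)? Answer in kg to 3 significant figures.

Volume: 630 m³ = 630,000 L.
After draining 54% and refilling: 157 × 0.46 + 16 × 0.54 = 80.86 ppm.
Deficit to target: 117 − 80.86 = 36.14 mg/L.
As CaCO₃: 36.14 mg/L × 630,000 L = 22,770 g; ÷ 50 g/eq ÷ 2 = 227.7 mol Na₂CO₃.
Mass: 227.7 × 106 = 24,130 g.

24.1 kg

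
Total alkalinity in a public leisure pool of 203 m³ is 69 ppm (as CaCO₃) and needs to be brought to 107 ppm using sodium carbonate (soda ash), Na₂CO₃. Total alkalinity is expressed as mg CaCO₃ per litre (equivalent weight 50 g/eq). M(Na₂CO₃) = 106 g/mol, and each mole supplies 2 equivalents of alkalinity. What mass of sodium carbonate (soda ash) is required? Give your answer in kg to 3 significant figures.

Volume: 203 m³ = 203,000 L.
Alkalinity to add: (107 − 69) = 38 mg/L as CaCO₃ × 203,000 L = 7714 g as CaCO₃.
Equivalents: 7714 g ÷ 50 g/eq = 154.3 eq.
Each mole of Na₂CO₃ supplies 2 eq, so 154.3 / 2 = 77.14 mol.
Mass: 77.14 mol × 106 g/mol = 8177 g.

8.18 kg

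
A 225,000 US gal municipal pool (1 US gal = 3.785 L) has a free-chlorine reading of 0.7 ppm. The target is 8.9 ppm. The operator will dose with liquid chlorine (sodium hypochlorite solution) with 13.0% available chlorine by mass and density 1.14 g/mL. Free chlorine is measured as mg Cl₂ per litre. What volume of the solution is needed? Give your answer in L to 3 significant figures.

47.1 L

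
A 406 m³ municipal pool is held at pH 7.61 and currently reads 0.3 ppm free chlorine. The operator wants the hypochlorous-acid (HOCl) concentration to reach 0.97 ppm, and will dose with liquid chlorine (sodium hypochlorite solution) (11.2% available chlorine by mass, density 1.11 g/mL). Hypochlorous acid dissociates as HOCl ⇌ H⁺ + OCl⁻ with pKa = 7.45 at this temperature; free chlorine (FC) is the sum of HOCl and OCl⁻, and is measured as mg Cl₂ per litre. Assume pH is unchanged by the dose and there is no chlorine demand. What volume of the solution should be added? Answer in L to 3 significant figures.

6.77 L

Volume: 406 m³ = 406,000 L.
[OCl⁻]/[HOCl] = 10^(pH − pKa) = 10^(7.61 − 7.45) = 1.445; fraction as HOCl = 1/(1 + 1.445) = 0.4089.
Free chlorine required for 0.97 ppm HOCl: 0.97 / 0.4089 = 2.372 ppm.
FC to add: 2.372 − 0.3 = 2.072 mg/L as Cl₂.
Cl₂ equivalent: 2.072 mg/L × 406,000 L = 841.3 g.
Product at 11.2% available Cl: 841.3 / 0.112 = 7511 g.
Volume: 7511 g ÷ 1.11 g/mL = 6767 mL.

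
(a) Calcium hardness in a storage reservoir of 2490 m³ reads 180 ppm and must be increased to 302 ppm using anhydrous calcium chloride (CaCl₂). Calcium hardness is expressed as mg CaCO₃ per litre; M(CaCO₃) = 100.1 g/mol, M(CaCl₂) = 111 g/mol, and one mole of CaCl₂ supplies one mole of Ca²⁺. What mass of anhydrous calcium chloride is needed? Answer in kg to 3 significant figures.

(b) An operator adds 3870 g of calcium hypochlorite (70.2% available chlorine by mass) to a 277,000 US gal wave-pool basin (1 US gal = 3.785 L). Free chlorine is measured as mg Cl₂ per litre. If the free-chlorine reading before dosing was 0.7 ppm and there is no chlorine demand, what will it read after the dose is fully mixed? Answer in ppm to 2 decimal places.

(a) 337 kg; (b) 3.29 ppm

(a) Volume: 2490 m³ = 2,490,000 L.
(a) Hardness to add: (302 − 180) = 122 mg/L as CaCO₃ × 2,490,000 L = 303,800 g as CaCO₃.
(a) Moles of Ca²⁺ (1 mol Ca²⁺ ≡ 1 mol CaCO₃): 303,800 / 100.1 g/mol = 3035 mol.
(a) Mass of CaCl₂: 3035 × 111 = 336,900 g.

(b) Volume: 277,000 US gal × 3.785 L/gal = 1,048,445 L.
(b) Available chlorine delivered: 3870 g × 0.702 = 2717 g as Cl₂.
(b) Concentration rise: 2717 g / 1,048,445 L = 2.591 mg/L = 2.59 ppm.
(b) Final FC: 0.7 + 2.59 = 3.29 ppm.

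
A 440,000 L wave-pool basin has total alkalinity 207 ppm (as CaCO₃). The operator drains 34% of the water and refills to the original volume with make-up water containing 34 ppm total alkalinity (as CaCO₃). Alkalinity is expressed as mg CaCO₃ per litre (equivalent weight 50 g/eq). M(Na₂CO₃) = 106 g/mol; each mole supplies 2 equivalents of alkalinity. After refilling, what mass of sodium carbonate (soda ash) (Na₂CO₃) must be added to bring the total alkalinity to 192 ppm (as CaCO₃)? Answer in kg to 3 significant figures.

20.4 kg

After draining 34% and refilling: 207 × 0.66 + 34 × 0.34 = 148.18 ppm.
Deficit to target: 192 − 148.18 = 43.82 mg/L.
As CaCO₃: 43.82 mg/L × 440,000 L = 19,280 g; ÷ 50 g/eq ÷ 2 = 192.8 mol Na₂CO₃.
Mass: 192.8 × 106 = 20,440 g.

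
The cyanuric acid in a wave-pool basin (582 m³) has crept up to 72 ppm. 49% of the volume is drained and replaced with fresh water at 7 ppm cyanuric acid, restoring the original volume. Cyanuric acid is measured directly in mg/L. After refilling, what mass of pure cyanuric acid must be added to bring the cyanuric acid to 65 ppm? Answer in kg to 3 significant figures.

14.5 kg

Volume: 582 m³ = 582,000 L.
After draining 49% and refilling: 72 × 0.51 + 7 × 0.49 = 40.15 ppm.
Deficit to target: 65 − 40.15 = 24.85 mg/L.
Mass: 24.85 mg/L × 582,000 L = 14,460 g cyanuric acid.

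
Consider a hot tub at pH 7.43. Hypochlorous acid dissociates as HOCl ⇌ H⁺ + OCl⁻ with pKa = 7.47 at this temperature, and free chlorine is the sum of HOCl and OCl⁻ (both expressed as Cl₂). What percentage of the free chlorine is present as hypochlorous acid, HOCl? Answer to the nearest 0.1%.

52.3%

[OCl⁻]/[HOCl] = 10^(pH − pKa) = 10^(7.43 − 7.47) = 10^-0.04 = 0.912.
Fraction as HOCl = 1 / (1 + 0.912) = 0.523.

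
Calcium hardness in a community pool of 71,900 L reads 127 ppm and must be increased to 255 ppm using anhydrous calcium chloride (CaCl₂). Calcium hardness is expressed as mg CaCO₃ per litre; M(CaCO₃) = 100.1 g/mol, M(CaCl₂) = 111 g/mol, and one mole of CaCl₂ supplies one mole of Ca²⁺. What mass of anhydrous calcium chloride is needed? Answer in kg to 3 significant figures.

10.2 kg

Hardness to add: (255 − 127) = 128 mg/L as CaCO₃ × 71,900 L = 9203 g as CaCO₃.
Moles of Ca²⁺ (1 mol Ca²⁺ ≡ 1 mol CaCO₃): 9203 / 100.1 g/mol = 91.94 mol.
Mass of CaCl₂: 91.94 × 111 = 10,210 g.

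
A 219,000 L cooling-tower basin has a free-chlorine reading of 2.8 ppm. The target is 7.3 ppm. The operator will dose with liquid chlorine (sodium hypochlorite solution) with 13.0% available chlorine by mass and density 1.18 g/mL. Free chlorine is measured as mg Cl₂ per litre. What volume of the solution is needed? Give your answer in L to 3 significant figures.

6.42 L

Chlorine deficit: 7.3 − 2.8 = 4.5 ppm = 4.5 mg/L as Cl₂.
Cl₂ equivalent needed: 4.5 mg/L × 219,000 L = 985,500 mg = 985.5 g.
Product at 13.0% available chlorine: 985.5 / 0.13 = 7581 g.
Volume at density 1.18 g/mL: 7581 g ÷ 1.18 g/mL = 6424 mL.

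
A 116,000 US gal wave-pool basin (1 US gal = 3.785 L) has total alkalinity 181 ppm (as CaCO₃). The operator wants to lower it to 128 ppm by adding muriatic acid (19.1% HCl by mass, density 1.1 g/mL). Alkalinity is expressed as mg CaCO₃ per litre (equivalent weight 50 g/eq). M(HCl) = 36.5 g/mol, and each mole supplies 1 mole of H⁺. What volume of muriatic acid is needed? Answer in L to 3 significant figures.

Volume: 116,000 US gal × 3.785 L/gal = 439,060 L.
Alkalinity to neutralize: (181 − 128) = 53 mg/L as CaCO₃ × 439,060 L = 23,270 g as CaCO₃.
Equivalents of H⁺ required: 23,270 ÷ 50 g/eq = 465.4 eq = 465.4 mol HCl.
Mass of HCl: 465.4 × 36.5 = 16,990 g.
Mass of 19.1% solution: 16,990 / 0.191 = 88,940 g.
Volume: 88,940 g ÷ 1.1 g/mL = 80,850 mL.

80.9 L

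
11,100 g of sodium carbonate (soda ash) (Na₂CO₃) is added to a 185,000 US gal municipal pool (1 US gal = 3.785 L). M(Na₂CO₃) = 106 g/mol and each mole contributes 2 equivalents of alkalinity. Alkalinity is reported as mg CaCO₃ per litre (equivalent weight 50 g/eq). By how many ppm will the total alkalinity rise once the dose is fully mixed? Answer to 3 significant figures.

Volume: 185,000 US gal × 3.785 L/gal = 700,225 L.
Moles of Na₂CO₃: 11,100 g ÷ 106 g/mol = 104.7 mol → 209.4 eq of alkalinity.
As CaCO₃: 209.4 eq × 50 g/eq = 10,470 g.
Rise: 10,470 g / 700,225 L × 1000 = 14.95 mg/L.

15.0 ppm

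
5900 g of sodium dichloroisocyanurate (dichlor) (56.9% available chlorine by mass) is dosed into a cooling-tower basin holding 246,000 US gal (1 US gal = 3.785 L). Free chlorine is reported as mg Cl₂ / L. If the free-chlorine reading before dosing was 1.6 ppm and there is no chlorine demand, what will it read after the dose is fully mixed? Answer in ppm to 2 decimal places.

Volume: 246,000 US gal × 3.785 L/gal = 931,110 L.
Available chlorine delivered: 5900 g × 0.569 = 3357 g as Cl₂.
Concentration rise: 3357 g / 931,110 L = 3.605 mg/L = 3.61 ppm.
Final FC: 1.6 + 3.61 = 5.21 ppm.

5.21 ppm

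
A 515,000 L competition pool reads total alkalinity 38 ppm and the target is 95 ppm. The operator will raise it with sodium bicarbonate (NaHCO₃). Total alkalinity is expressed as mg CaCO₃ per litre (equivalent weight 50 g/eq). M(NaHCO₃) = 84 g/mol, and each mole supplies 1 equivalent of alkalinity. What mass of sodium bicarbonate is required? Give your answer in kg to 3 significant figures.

49.3 kg

Alkalinity to add: (95 − 38) = 57 mg/L as CaCO₃ × 515,000 L = 29,360 g as CaCO₃.
Equivalents: 29,360 g ÷ 50 g/eq = 587.1 eq.
NaHCO₃ supplies 1 eq per mole → 587.1 mol.
Mass: 587.1 mol × 84 g/mol = 49,320 g.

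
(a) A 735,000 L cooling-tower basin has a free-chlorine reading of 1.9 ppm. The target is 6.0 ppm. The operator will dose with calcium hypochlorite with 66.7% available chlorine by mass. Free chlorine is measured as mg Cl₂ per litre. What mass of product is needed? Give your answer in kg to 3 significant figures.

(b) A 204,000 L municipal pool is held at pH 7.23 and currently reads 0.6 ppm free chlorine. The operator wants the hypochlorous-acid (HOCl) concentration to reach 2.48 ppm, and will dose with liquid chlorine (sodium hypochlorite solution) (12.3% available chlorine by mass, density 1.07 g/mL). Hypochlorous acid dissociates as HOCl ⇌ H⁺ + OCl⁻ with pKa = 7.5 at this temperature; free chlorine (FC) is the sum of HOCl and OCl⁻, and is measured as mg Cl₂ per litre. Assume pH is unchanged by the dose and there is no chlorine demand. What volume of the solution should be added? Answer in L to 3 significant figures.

(a) Chlorine deficit: 6.0 − 1.9 = 4.1 ppm = 4.1 mg/L as Cl₂.
(a) Cl₂ equivalent needed: 4.1 mg/L × 735,000 L = 3,013,000 mg = 3013 g.
(a) Product at 66.7% available chlorine: 3013 / 0.667 = 4518 g.

(b) [OCl⁻]/[HOCl] = 10^(pH − pKa) = 10^(7.23 − 7.5) = 0.537; fraction as HOCl = 1/(1 + 0.537) = 0.6506.
(b) Free chlorine required for 2.48 ppm HOCl: 2.48 / 0.6506 = 3.812 ppm.
(b) FC to add: 3.812 − 0.6 = 3.212 mg/L as Cl₂.
(b) Cl₂ equivalent: 3.212 mg/L × 204,000 L = 655.2 g.
(b) Product at 12.3% available Cl: 655.2 / 0.123 = 5327 g.
(b) Volume: 5327 g ÷ 1.07 g/mL = 4978 mL.

(a) 4.52 kg; (b) 4.98 L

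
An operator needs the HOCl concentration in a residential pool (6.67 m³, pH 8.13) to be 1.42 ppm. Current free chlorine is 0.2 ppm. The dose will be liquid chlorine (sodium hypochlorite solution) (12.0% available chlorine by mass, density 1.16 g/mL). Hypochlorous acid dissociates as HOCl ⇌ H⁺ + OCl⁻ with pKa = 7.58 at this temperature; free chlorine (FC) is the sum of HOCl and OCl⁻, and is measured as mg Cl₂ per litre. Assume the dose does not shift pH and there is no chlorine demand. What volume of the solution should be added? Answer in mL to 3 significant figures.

300 mL

Volume: 6.67 m³ = 6,670 L.
[OCl⁻]/[HOCl] = 10^(pH − pKa) = 10^(8.13 − 7.58) = 3.548; fraction as HOCl = 1/(1 + 3.548) = 0.2199.
Free chlorine required for 1.42 ppm HOCl: 1.42 / 0.2199 = 6.458 ppm.
FC to add: 6.458 − 0.2 = 6.258 mg/L as Cl₂.
Cl₂ equivalent: 6.258 mg/L × 6,670 L = 41.74 g.
Product at 12.0% available Cl: 41.74 / 0.12 = 347.9 g.
Volume: 347.9 g ÷ 1.16 g/mL = 299.9 mL.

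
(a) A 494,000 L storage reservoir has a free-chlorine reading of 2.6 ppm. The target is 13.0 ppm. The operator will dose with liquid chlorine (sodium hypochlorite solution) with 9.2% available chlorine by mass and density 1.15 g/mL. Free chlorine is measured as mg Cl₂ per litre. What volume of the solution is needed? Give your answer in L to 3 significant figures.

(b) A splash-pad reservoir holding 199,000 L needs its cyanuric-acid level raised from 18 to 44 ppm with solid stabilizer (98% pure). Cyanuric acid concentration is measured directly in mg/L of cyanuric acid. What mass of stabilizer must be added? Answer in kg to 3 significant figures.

(a) Chlorine deficit: 13.0 − 2.6 = 10.4 ppm = 10.4 mg/L as Cl₂.
(a) Cl₂ equivalent needed: 10.4 mg/L × 494,000 L = 5,138,000 mg = 5138 g.
(a) Product at 9.2% available chlorine: 5138 / 0.092 = 55,840 g.
(a) Volume at density 1.15 g/mL: 55,840 g ÷ 1.15 g/mL = 48,560 mL.

(b) CYA to add: (44 − 18) = 26 mg/L × 199,000 L = 5174 g cyanuric acid.
(b) At 98% purity: 5174 / 0.98 = 5280 g product.

(a) 48.6 L; (b) 5.28 kg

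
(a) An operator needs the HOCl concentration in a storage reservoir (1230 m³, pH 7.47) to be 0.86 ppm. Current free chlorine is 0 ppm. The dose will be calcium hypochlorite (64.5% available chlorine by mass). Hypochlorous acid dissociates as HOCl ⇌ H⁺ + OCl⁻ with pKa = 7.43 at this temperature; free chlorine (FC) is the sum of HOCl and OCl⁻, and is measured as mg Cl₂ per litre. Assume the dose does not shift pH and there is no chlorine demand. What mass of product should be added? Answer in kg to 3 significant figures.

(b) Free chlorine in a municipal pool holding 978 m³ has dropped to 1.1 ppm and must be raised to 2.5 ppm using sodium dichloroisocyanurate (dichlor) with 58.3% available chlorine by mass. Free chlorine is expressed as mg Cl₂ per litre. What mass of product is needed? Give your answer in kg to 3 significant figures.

(a) 3.44 kg; (b) 2.35 kg

(a) Volume: 1230 m³ = 1,230,000 L.
(a) [OCl⁻]/[HOCl] = 10^(pH − pKa) = 10^(7.47 − 7.43) = 1.096; fraction as HOCl = 1/(1 + 1.096) = 0.477.
(a) Free chlorine required for 0.86 ppm HOCl: 0.86 / 0.477 = 1.803 ppm.
(a) FC to add: 1.803 − 0 = 1.803 mg/L as Cl₂.
(a) Cl₂ equivalent: 1.803 mg/L × 1,230,000 L = 2218 g.
(a) Product at 64.5% available Cl: 2218 / 0.645 = 3438 g.

(b) Volume: 978 m³ = 978,000 L.
(b) Chlorine deficit: 2.5 − 1.1 = 1.4 ppm = 1.4 mg/L as Cl₂.
(b) Cl₂ equivalent needed: 1.4 mg/L × 978,000 L = 1,369,000 mg = 1369 g.
(b) Product at 58.3% available chlorine: 1369 / 0.583 = 2349 g.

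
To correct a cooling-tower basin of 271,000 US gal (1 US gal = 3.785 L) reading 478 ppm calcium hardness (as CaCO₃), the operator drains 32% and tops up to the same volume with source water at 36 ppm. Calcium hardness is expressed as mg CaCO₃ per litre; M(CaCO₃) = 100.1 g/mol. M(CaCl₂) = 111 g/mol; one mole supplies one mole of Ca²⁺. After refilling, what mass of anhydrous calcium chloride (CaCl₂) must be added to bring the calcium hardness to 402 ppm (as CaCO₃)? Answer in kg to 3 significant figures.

Volume: 271,000 US gal × 3.785 L/gal = 1,025,735 L.
After draining 32% and refilling: 478 × 0.68 + 36 × 0.32 = 336.56 ppm.
Deficit to target: 402 − 336.56 = 65.44 mg/L.
As CaCO₃: 65.44 mg/L × 1,025,735 L = 67,120 g; ÷ 100.1 = 670.6 mol Ca²⁺.
Mass: 670.6 × 111 = 74,430 g.

74.4 kg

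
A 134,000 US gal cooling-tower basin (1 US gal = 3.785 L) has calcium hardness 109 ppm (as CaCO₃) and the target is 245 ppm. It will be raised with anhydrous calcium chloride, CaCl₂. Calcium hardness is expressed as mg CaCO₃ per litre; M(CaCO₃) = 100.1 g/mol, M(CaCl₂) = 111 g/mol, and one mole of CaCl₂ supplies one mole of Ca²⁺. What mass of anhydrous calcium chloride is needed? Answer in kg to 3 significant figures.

76.5 kg

Volume: 134,000 US gal × 3.785 L/gal = 507,190 L.
Hardness to add: (245 − 109) = 136 mg/L as CaCO₃ × 507,190 L = 68,980 g as CaCO₃.
Moles of Ca²⁺ (1 mol Ca²⁺ ≡ 1 mol CaCO₃): 68,980 / 100.1 g/mol = 689.1 mol.
Mass of CaCl₂: 689.1 × 111 = 76,490 g.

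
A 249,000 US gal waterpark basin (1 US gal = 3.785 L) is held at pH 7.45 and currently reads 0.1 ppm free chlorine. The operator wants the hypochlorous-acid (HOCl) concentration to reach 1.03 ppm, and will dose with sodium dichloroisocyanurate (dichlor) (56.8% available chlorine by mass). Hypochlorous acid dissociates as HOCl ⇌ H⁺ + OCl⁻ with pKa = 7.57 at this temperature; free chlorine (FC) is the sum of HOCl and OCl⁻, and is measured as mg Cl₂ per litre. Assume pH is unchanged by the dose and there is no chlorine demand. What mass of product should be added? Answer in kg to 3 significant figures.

2.84 kg

Volume: 249,000 US gal × 3.785 L/gal = 942,465 L.
[OCl⁻]/[HOCl] = 10^(pH − pKa) = 10^(7.45 − 7.57) = 0.7586; fraction as HOCl = 1/(1 + 0.7586) = 0.5686.
Free chlorine required for 1.03 ppm HOCl: 1.03 / 0.5686 = 1.811 ppm.
FC to add: 1.811 − 0.1 = 1.711 mg/L as Cl₂.
Cl₂ equivalent: 1.711 mg/L × 942,465 L = 1613 g.
Product at 56.8% available Cl: 1613 / 0.568 = 2840 g.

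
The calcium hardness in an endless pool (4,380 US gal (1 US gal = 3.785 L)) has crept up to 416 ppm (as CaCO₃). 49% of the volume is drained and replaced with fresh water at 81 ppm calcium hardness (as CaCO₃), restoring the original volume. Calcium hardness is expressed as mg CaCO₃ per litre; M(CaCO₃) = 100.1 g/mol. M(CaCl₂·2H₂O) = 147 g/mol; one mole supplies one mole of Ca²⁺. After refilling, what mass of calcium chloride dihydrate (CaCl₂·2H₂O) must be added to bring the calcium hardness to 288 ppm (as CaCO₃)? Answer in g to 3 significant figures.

Volume: 4,380 US gal × 3.785 L/gal = 16,578 L.
After draining 49% and refilling: 416 × 0.51 + 81 × 0.49 = 251.85 ppm.
Deficit to target: 288 − 251.85 = 36.15 mg/L.
As CaCO₃: 36.15 mg/L × 16,578 L = 599.3 g; ÷ 100.1 = 5.987 mol Ca²⁺.
Mass: 5.987 × 147 = 880.1 g.

880 g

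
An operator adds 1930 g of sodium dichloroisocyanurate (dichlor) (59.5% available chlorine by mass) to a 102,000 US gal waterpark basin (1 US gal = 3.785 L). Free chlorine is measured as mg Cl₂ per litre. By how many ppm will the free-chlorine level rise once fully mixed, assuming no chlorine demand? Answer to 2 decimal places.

Volume: 102,000 US gal × 3.785 L/gal = 386,070 L.
Available chlorine delivered: 1930 g × 0.595 = 1148 g as Cl₂.
Concentration rise: 1148 g / 386,070 L = 2.974 mg/L = 2.97 ppm.

2.97 ppm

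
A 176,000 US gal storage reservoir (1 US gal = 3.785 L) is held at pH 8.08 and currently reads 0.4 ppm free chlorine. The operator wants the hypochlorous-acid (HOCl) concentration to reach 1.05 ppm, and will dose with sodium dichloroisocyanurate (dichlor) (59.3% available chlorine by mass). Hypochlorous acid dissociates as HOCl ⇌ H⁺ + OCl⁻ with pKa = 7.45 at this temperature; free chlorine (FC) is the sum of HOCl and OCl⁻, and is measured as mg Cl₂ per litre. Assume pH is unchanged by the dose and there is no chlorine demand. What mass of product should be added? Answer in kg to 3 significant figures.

5.76 kg

Volume: 176,000 US gal × 3.785 L/gal = 666,160 L.
[OCl⁻]/[HOCl] = 10^(pH − pKa) = 10^(8.08 − 7.45) = 4.266; fraction as HOCl = 1/(1 + 4.266) = 0.1899.
Free chlorine required for 1.05 ppm HOCl: 1.05 / 0.1899 = 5.529 ppm.
FC to add: 5.529 − 0.4 = 5.129 mg/L as Cl₂.
Cl₂ equivalent: 5.129 mg/L × 666,160 L = 3417 g.
Product at 59.3% available Cl: 3417 / 0.593 = 5762 g.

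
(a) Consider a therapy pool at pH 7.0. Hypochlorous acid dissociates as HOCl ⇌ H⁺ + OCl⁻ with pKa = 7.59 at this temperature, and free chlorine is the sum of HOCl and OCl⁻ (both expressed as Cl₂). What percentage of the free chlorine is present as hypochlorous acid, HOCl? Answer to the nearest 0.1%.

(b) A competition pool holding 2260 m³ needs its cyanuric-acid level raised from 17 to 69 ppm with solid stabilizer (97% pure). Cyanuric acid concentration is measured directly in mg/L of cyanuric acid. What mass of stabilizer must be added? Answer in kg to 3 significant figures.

(a) [OCl⁻]/[HOCl] = 10^(pH − pKa) = 10^(7.0 − 7.59) = 10^-0.59 = 0.257.
(a) Fraction as HOCl = 1 / (1 + 0.257) = 0.7955.

(b) Volume: 2260 m³ = 2,260,000 L.
(b) CYA to add: (69 − 17) = 52 mg/L × 2,260,000 L = 117,500 g cyanuric acid.
(b) At 97% purity: 117,500 / 0.97 = 121,200 g product.

(a) 79.6%; (b) 121 kg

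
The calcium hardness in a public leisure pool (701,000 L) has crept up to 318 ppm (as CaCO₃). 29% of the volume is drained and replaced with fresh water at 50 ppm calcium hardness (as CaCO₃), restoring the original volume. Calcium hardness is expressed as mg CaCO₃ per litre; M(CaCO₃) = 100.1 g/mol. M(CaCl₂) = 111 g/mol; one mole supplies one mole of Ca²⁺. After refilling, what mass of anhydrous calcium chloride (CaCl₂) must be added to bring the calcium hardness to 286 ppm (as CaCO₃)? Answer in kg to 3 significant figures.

35.5 kg

After draining 29% and refilling: 318 × 0.71 + 50 × 0.29 = 240.28 ppm.
Deficit to target: 286 − 240.28 = 45.72 mg/L.
As CaCO₃: 45.72 mg/L × 701,000 L = 32,050 g; ÷ 100.1 = 320.2 mol Ca²⁺.
Mass: 320.2 × 111 = 35,540 g.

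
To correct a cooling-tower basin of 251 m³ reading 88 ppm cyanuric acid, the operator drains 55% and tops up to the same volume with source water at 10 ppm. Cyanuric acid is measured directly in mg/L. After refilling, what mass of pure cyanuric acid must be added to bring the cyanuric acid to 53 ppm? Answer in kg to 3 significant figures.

Volume: 251 m³ = 251,000 L.
After draining 55% and refilling: 88 × 0.45 + 10 × 0.55 = 45.1 ppm.
Deficit to target: 53 − 45.1 = 7.9 mg/L.
Mass: 7.9 mg/L × 251,000 L = 1983 g cyanuric acid.

1.98 kg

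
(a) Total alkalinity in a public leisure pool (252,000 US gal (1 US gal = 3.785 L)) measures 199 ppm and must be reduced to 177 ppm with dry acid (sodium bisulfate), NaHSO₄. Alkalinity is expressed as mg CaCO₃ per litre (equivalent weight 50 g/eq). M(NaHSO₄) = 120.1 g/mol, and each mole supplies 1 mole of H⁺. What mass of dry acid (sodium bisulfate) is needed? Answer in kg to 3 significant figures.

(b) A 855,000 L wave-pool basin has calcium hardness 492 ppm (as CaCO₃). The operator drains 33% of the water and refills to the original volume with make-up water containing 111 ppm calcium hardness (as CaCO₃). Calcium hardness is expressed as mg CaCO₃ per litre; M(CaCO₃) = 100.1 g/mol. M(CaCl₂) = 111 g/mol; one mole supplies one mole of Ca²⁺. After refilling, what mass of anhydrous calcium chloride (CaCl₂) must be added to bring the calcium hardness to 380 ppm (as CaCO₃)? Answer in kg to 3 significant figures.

(a) 50.4 kg; (b) 13.0 kg

(a) Volume: 252,000 US gal × 3.785 L/gal = 953,820 L.
(a) Alkalinity to neutralize: (199 − 177) = 22 mg/L as CaCO₃ × 953,820 L = 20,980 g as CaCO₃.
(a) Equivalents of H⁺ required: 20,980 ÷ 50 g/eq = 419.7 eq = 419.7 mol NaHSO₄.
(a) Mass of NaHSO₄: 419.7 × 120.1 = 50,400 g.

(b) After draining 33% and refilling: 492 × 0.67 + 111 × 0.33 = 366.27 ppm.
(b) Deficit to target: 380 − 366.27 = 13.73 mg/L.
(b) As CaCO₃: 13.73 mg/L × 855,000 L = 11,740 g; ÷ 100.1 = 117.3 mol Ca²⁺.
(b) Mass: 117.3 × 111 = 13,020 g.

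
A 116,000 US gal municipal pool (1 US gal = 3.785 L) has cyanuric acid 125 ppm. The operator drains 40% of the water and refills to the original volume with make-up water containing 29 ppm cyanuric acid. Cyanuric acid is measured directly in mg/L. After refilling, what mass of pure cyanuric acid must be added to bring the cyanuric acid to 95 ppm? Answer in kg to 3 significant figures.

3.69 kg

Volume: 116,000 US gal × 3.785 L/gal = 439,060 L.
After draining 40% and refilling: 125 × 0.60 + 29 × 0.40 = 86.6 ppm.
Deficit to target: 95 − 86.6 = 8.4 mg/L.
Mass: 8.4 mg/L × 439,060 L = 3688 g cyanuric acid.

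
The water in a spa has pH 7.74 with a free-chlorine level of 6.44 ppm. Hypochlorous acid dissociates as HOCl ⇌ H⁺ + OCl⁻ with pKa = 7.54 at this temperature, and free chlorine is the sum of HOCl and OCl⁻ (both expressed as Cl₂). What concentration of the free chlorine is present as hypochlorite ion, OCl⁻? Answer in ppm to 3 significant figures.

[OCl⁻]/[HOCl] = 10^(pH − pKa) = 10^(7.74 − 7.54) = 10^0.20 = 1.585.
Fraction as HOCl = 1 / (1 + 1.585) = 0.3869.
OCl⁻ = (1 − 0.3869) × 6.44 ppm = 3.949 ppm.

3.95 ppm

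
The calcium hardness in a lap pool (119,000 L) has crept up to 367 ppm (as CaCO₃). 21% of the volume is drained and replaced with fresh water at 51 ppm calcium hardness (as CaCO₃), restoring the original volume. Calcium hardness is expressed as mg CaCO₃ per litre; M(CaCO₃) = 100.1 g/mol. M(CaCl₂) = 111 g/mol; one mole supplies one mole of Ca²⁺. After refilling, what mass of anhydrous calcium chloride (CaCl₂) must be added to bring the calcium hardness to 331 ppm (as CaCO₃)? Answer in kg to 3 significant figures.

After draining 21% and refilling: 367 × 0.79 + 51 × 0.21 = 300.64 ppm.
Deficit to target: 331 − 300.64 = 30.36 mg/L.
As CaCO₃: 30.36 mg/L × 119,000 L = 3613 g; ÷ 100.1 = 36.09 mol Ca²⁺.
Mass: 36.09 × 111 = 4006 g.

4.01 kg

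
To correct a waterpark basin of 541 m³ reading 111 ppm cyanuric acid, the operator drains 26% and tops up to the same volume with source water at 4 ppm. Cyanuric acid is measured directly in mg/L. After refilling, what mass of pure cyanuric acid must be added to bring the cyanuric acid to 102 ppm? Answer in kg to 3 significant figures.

Volume: 541 m³ = 541,000 L.
After draining 26% and refilling: 111 × 0.74 + 4 × 0.26 = 83.18 ppm.
Deficit to target: 102 − 83.18 = 18.82 mg/L.
Mass: 18.82 mg/L × 541,000 L = 10,180 g cyanuric acid.

10.2 kg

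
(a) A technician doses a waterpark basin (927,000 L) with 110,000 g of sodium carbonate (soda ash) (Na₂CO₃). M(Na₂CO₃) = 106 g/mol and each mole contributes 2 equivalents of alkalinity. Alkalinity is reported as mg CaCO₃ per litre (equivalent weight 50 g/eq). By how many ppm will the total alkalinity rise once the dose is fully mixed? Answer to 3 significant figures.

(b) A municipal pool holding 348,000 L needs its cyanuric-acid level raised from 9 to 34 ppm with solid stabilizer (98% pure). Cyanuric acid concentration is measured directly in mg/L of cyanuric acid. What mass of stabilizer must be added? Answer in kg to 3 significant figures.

(a) 112 ppm; (b) 8.88 kg

(a) Moles of Na₂CO₃: 110,000 g ÷ 106 g/mol = 1038 mol → 2075 eq of alkalinity.
(a) As CaCO₃: 2075 eq × 50 g/eq = 103,800 g.
(a) Rise: 103,800 g / 927,000 L × 1000 = 111.9 mg/L.

(b) CYA to add: (34 − 9) = 25 mg/L × 348,000 L = 8700 g cyanuric acid.
(b) At 98% purity: 8700 / 0.98 = 8878 g product.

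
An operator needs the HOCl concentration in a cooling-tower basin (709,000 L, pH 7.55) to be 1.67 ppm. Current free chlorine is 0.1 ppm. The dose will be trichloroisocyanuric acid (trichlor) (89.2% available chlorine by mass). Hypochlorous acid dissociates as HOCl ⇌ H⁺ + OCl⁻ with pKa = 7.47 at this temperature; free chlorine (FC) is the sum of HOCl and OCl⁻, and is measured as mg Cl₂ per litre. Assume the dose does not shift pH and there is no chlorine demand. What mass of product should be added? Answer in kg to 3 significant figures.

[OCl⁻]/[HOCl] = 10^(pH − pKa) = 10^(7.55 − 7.47) = 1.202; fraction as HOCl = 1/(1 + 1.202) = 0.4541.
Free chlorine required for 1.67 ppm HOCl: 1.67 / 0.4541 = 3.678 ppm.
FC to add: 3.678 − 0.1 = 3.578 mg/L as Cl₂.
Cl₂ equivalent: 3.578 mg/L × 709,000 L = 2537 g.
Product at 89.2% available Cl: 2537 / 0.892 = 2844 g.

2.84 kg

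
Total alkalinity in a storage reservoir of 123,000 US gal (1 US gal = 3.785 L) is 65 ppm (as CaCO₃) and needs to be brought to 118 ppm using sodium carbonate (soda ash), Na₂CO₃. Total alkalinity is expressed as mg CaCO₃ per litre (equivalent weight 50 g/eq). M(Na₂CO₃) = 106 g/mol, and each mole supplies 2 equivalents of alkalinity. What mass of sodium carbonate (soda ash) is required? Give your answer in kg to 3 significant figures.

Volume: 123,000 US gal × 3.785 L/gal = 465,555 L.
Alkalinity to add: (118 − 65) = 53 mg/L as CaCO₃ × 465,555 L = 24,670 g as CaCO₃.
Equivalents: 24,670 g ÷ 50 g/eq = 493.5 eq.
Each mole of Na₂CO₃ supplies 2 eq, so 493.5 / 2 = 246.7 mol.
Mass: 246.7 mol × 106 g/mol = 26,150 g.

26.2 kg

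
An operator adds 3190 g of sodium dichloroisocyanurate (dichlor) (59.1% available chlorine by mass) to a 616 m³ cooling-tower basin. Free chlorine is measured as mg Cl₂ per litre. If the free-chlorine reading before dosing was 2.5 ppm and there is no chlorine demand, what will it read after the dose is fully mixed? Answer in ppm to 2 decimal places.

5.56 ppm

Volume: 616 m³ = 616,000 L.
Available chlorine delivered: 3190 g × 0.591 = 1885 g as Cl₂.
Concentration rise: 1885 g / 616,000 L = 3.061 mg/L = 3.06 ppm.
Final FC: 2.5 + 3.06 = 5.56 ppm.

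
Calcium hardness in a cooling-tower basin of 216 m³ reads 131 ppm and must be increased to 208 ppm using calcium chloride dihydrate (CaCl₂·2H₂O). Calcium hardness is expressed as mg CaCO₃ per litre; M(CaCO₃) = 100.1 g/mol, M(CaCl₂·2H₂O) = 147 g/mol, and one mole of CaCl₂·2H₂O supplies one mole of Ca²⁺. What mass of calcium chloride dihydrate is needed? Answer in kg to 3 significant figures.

24.4 kg

Volume: 216 m³ = 216,000 L.
Hardness to add: (208 − 131) = 77 mg/L as CaCO₃ × 216,000 L = 16,630 g as CaCO₃.
Moles of Ca²⁺ (1 mol Ca²⁺ ≡ 1 mol CaCO₃): 16,630 / 100.1 g/mol = 166.2 mol.
Mass of CaCl₂·2H₂O: 166.2 × 147 = 24,420 g.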